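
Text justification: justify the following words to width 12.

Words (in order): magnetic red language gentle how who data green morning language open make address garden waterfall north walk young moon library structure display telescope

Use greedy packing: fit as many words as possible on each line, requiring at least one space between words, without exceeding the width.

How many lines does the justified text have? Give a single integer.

Line 1: ['magnetic', 'red'] (min_width=12, slack=0)
Line 2: ['language'] (min_width=8, slack=4)
Line 3: ['gentle', 'how'] (min_width=10, slack=2)
Line 4: ['who', 'data'] (min_width=8, slack=4)
Line 5: ['green'] (min_width=5, slack=7)
Line 6: ['morning'] (min_width=7, slack=5)
Line 7: ['language'] (min_width=8, slack=4)
Line 8: ['open', 'make'] (min_width=9, slack=3)
Line 9: ['address'] (min_width=7, slack=5)
Line 10: ['garden'] (min_width=6, slack=6)
Line 11: ['waterfall'] (min_width=9, slack=3)
Line 12: ['north', 'walk'] (min_width=10, slack=2)
Line 13: ['young', 'moon'] (min_width=10, slack=2)
Line 14: ['library'] (min_width=7, slack=5)
Line 15: ['structure'] (min_width=9, slack=3)
Line 16: ['display'] (min_width=7, slack=5)
Line 17: ['telescope'] (min_width=9, slack=3)
Total lines: 17

Answer: 17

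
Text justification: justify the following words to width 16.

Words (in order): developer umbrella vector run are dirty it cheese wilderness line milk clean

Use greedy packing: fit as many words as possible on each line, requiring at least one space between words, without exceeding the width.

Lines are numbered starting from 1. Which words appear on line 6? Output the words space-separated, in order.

Line 1: ['developer'] (min_width=9, slack=7)
Line 2: ['umbrella', 'vector'] (min_width=15, slack=1)
Line 3: ['run', 'are', 'dirty', 'it'] (min_width=16, slack=0)
Line 4: ['cheese'] (min_width=6, slack=10)
Line 5: ['wilderness', 'line'] (min_width=15, slack=1)
Line 6: ['milk', 'clean'] (min_width=10, slack=6)

Answer: milk clean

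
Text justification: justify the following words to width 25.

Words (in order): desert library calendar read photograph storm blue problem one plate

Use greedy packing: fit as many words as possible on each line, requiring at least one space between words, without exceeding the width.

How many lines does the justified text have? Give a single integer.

Answer: 3

Derivation:
Line 1: ['desert', 'library', 'calendar'] (min_width=23, slack=2)
Line 2: ['read', 'photograph', 'storm'] (min_width=21, slack=4)
Line 3: ['blue', 'problem', 'one', 'plate'] (min_width=22, slack=3)
Total lines: 3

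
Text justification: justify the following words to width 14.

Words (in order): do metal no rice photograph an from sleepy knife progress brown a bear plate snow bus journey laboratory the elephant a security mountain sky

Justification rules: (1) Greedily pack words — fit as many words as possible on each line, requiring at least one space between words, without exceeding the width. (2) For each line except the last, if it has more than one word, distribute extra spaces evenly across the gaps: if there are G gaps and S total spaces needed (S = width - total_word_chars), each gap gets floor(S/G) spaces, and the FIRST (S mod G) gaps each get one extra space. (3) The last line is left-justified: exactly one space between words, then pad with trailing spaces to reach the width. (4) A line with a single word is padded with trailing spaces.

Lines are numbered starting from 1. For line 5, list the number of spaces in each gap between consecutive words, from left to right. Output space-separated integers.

Line 1: ['do', 'metal', 'no'] (min_width=11, slack=3)
Line 2: ['rice'] (min_width=4, slack=10)
Line 3: ['photograph', 'an'] (min_width=13, slack=1)
Line 4: ['from', 'sleepy'] (min_width=11, slack=3)
Line 5: ['knife', 'progress'] (min_width=14, slack=0)
Line 6: ['brown', 'a', 'bear'] (min_width=12, slack=2)
Line 7: ['plate', 'snow', 'bus'] (min_width=14, slack=0)
Line 8: ['journey'] (min_width=7, slack=7)
Line 9: ['laboratory', 'the'] (min_width=14, slack=0)
Line 10: ['elephant', 'a'] (min_width=10, slack=4)
Line 11: ['security'] (min_width=8, slack=6)
Line 12: ['mountain', 'sky'] (min_width=12, slack=2)

Answer: 1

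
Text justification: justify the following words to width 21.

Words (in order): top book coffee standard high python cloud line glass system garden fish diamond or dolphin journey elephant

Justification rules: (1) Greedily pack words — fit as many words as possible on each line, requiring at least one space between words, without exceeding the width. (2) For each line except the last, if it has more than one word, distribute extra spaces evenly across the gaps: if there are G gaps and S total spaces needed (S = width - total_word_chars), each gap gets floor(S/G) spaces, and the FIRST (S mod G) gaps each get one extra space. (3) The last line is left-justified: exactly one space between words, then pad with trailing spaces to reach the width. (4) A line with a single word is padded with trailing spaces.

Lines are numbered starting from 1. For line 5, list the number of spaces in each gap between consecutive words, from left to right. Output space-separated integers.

Answer: 3 2

Derivation:
Line 1: ['top', 'book', 'coffee'] (min_width=15, slack=6)
Line 2: ['standard', 'high', 'python'] (min_width=20, slack=1)
Line 3: ['cloud', 'line', 'glass'] (min_width=16, slack=5)
Line 4: ['system', 'garden', 'fish'] (min_width=18, slack=3)
Line 5: ['diamond', 'or', 'dolphin'] (min_width=18, slack=3)
Line 6: ['journey', 'elephant'] (min_width=16, slack=5)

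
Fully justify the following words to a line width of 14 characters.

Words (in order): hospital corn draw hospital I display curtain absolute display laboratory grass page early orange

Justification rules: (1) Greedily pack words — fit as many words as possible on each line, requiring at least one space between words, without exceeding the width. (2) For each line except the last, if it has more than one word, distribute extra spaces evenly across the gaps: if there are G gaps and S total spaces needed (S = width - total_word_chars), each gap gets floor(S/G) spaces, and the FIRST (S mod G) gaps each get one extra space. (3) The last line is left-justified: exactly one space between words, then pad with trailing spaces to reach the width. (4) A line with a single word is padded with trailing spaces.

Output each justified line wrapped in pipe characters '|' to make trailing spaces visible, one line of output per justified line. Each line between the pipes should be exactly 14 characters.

Line 1: ['hospital', 'corn'] (min_width=13, slack=1)
Line 2: ['draw', 'hospital'] (min_width=13, slack=1)
Line 3: ['I', 'display'] (min_width=9, slack=5)
Line 4: ['curtain'] (min_width=7, slack=7)
Line 5: ['absolute'] (min_width=8, slack=6)
Line 6: ['display'] (min_width=7, slack=7)
Line 7: ['laboratory'] (min_width=10, slack=4)
Line 8: ['grass', 'page'] (min_width=10, slack=4)
Line 9: ['early', 'orange'] (min_width=12, slack=2)

Answer: |hospital  corn|
|draw  hospital|
|I      display|
|curtain       |
|absolute      |
|display       |
|laboratory    |
|grass     page|
|early orange  |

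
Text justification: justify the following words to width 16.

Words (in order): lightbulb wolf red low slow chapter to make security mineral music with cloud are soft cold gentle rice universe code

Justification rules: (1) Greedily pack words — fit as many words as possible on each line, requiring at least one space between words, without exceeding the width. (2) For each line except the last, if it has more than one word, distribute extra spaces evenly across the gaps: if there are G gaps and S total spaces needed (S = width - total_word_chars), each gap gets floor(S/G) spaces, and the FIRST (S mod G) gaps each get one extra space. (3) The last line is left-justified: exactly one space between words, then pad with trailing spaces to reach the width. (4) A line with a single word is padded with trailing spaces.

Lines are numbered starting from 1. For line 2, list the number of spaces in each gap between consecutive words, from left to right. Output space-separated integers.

Answer: 3 3

Derivation:
Line 1: ['lightbulb', 'wolf'] (min_width=14, slack=2)
Line 2: ['red', 'low', 'slow'] (min_width=12, slack=4)
Line 3: ['chapter', 'to', 'make'] (min_width=15, slack=1)
Line 4: ['security', 'mineral'] (min_width=16, slack=0)
Line 5: ['music', 'with', 'cloud'] (min_width=16, slack=0)
Line 6: ['are', 'soft', 'cold'] (min_width=13, slack=3)
Line 7: ['gentle', 'rice'] (min_width=11, slack=5)
Line 8: ['universe', 'code'] (min_width=13, slack=3)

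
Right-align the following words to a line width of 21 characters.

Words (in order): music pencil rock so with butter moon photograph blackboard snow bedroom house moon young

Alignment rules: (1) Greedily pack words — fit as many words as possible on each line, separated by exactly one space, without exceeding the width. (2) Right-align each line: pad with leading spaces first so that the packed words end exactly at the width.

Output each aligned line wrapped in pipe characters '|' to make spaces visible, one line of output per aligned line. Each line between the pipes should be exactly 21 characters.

Answer: | music pencil rock so|
|     with butter moon|
|photograph blackboard|
|   snow bedroom house|
|           moon young|

Derivation:
Line 1: ['music', 'pencil', 'rock', 'so'] (min_width=20, slack=1)
Line 2: ['with', 'butter', 'moon'] (min_width=16, slack=5)
Line 3: ['photograph', 'blackboard'] (min_width=21, slack=0)
Line 4: ['snow', 'bedroom', 'house'] (min_width=18, slack=3)
Line 5: ['moon', 'young'] (min_width=10, slack=11)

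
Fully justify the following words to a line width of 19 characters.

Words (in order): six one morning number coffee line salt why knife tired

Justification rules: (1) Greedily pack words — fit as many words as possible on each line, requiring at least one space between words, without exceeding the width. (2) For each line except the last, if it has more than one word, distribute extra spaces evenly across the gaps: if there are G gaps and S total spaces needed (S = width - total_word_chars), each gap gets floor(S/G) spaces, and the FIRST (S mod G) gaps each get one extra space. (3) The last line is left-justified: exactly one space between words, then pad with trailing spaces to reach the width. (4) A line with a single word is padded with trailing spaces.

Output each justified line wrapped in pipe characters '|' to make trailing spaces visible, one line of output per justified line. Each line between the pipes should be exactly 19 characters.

Line 1: ['six', 'one', 'morning'] (min_width=15, slack=4)
Line 2: ['number', 'coffee', 'line'] (min_width=18, slack=1)
Line 3: ['salt', 'why', 'knife'] (min_width=14, slack=5)
Line 4: ['tired'] (min_width=5, slack=14)

Answer: |six   one   morning|
|number  coffee line|
|salt    why   knife|
|tired              |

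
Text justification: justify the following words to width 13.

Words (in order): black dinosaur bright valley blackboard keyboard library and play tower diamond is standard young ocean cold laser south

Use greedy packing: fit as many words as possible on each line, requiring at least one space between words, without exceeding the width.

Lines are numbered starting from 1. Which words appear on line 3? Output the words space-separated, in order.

Answer: bright valley

Derivation:
Line 1: ['black'] (min_width=5, slack=8)
Line 2: ['dinosaur'] (min_width=8, slack=5)
Line 3: ['bright', 'valley'] (min_width=13, slack=0)
Line 4: ['blackboard'] (min_width=10, slack=3)
Line 5: ['keyboard'] (min_width=8, slack=5)
Line 6: ['library', 'and'] (min_width=11, slack=2)
Line 7: ['play', 'tower'] (min_width=10, slack=3)
Line 8: ['diamond', 'is'] (min_width=10, slack=3)
Line 9: ['standard'] (min_width=8, slack=5)
Line 10: ['young', 'ocean'] (min_width=11, slack=2)
Line 11: ['cold', 'laser'] (min_width=10, slack=3)
Line 12: ['south'] (min_width=5, slack=8)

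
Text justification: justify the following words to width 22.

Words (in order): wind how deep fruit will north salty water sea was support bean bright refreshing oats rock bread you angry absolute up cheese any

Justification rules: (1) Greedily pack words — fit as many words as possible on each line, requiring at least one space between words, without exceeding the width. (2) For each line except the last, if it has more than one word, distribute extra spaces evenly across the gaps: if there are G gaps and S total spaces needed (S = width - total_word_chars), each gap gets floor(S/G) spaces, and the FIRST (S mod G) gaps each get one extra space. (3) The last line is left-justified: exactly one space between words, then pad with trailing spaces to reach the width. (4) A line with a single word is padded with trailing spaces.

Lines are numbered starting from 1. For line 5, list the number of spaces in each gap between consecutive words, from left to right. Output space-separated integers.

Line 1: ['wind', 'how', 'deep', 'fruit'] (min_width=19, slack=3)
Line 2: ['will', 'north', 'salty', 'water'] (min_width=22, slack=0)
Line 3: ['sea', 'was', 'support', 'bean'] (min_width=20, slack=2)
Line 4: ['bright', 'refreshing', 'oats'] (min_width=22, slack=0)
Line 5: ['rock', 'bread', 'you', 'angry'] (min_width=20, slack=2)
Line 6: ['absolute', 'up', 'cheese', 'any'] (min_width=22, slack=0)

Answer: 2 2 1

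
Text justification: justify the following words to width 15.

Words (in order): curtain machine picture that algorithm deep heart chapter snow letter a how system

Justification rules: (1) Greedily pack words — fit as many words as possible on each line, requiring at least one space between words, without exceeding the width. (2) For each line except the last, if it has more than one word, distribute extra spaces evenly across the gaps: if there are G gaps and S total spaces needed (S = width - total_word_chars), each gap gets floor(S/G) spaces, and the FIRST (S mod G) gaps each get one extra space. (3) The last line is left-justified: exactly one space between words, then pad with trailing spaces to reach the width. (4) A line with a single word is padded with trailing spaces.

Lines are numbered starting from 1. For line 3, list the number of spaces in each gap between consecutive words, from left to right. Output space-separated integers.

Answer: 2

Derivation:
Line 1: ['curtain', 'machine'] (min_width=15, slack=0)
Line 2: ['picture', 'that'] (min_width=12, slack=3)
Line 3: ['algorithm', 'deep'] (min_width=14, slack=1)
Line 4: ['heart', 'chapter'] (min_width=13, slack=2)
Line 5: ['snow', 'letter', 'a'] (min_width=13, slack=2)
Line 6: ['how', 'system'] (min_width=10, slack=5)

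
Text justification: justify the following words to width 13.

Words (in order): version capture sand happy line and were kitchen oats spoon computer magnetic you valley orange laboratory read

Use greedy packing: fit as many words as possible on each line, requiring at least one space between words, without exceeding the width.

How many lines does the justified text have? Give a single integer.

Line 1: ['version'] (min_width=7, slack=6)
Line 2: ['capture', 'sand'] (min_width=12, slack=1)
Line 3: ['happy', 'line'] (min_width=10, slack=3)
Line 4: ['and', 'were'] (min_width=8, slack=5)
Line 5: ['kitchen', 'oats'] (min_width=12, slack=1)
Line 6: ['spoon'] (min_width=5, slack=8)
Line 7: ['computer'] (min_width=8, slack=5)
Line 8: ['magnetic', 'you'] (min_width=12, slack=1)
Line 9: ['valley', 'orange'] (min_width=13, slack=0)
Line 10: ['laboratory'] (min_width=10, slack=3)
Line 11: ['read'] (min_width=4, slack=9)
Total lines: 11

Answer: 11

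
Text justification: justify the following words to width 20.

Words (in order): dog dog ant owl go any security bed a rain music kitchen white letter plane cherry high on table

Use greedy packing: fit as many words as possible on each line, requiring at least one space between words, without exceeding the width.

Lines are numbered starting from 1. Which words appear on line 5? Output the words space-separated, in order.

Line 1: ['dog', 'dog', 'ant', 'owl', 'go'] (min_width=18, slack=2)
Line 2: ['any', 'security', 'bed', 'a'] (min_width=18, slack=2)
Line 3: ['rain', 'music', 'kitchen'] (min_width=18, slack=2)
Line 4: ['white', 'letter', 'plane'] (min_width=18, slack=2)
Line 5: ['cherry', 'high', 'on', 'table'] (min_width=20, slack=0)

Answer: cherry high on table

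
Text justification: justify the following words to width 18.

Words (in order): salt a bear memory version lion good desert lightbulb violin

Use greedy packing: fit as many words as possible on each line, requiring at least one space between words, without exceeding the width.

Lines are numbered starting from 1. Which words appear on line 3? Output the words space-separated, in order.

Line 1: ['salt', 'a', 'bear', 'memory'] (min_width=18, slack=0)
Line 2: ['version', 'lion', 'good'] (min_width=17, slack=1)
Line 3: ['desert', 'lightbulb'] (min_width=16, slack=2)
Line 4: ['violin'] (min_width=6, slack=12)

Answer: desert lightbulb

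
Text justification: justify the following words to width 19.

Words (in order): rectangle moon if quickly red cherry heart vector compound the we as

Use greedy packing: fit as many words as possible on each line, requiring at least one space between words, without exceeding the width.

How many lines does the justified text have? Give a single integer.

Line 1: ['rectangle', 'moon', 'if'] (min_width=17, slack=2)
Line 2: ['quickly', 'red', 'cherry'] (min_width=18, slack=1)
Line 3: ['heart', 'vector'] (min_width=12, slack=7)
Line 4: ['compound', 'the', 'we', 'as'] (min_width=18, slack=1)
Total lines: 4

Answer: 4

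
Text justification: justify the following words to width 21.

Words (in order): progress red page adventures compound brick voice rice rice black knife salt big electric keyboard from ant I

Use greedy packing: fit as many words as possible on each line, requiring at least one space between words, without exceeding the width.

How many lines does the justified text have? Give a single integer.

Answer: 6

Derivation:
Line 1: ['progress', 'red', 'page'] (min_width=17, slack=4)
Line 2: ['adventures', 'compound'] (min_width=19, slack=2)
Line 3: ['brick', 'voice', 'rice', 'rice'] (min_width=21, slack=0)
Line 4: ['black', 'knife', 'salt', 'big'] (min_width=20, slack=1)
Line 5: ['electric', 'keyboard'] (min_width=17, slack=4)
Line 6: ['from', 'ant', 'I'] (min_width=10, slack=11)
Total lines: 6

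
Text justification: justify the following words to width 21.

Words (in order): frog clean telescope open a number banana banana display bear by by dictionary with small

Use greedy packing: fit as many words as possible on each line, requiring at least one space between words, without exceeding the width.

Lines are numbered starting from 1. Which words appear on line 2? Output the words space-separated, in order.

Line 1: ['frog', 'clean', 'telescope'] (min_width=20, slack=1)
Line 2: ['open', 'a', 'number', 'banana'] (min_width=20, slack=1)
Line 3: ['banana', 'display', 'bear'] (min_width=19, slack=2)
Line 4: ['by', 'by', 'dictionary', 'with'] (min_width=21, slack=0)
Line 5: ['small'] (min_width=5, slack=16)

Answer: open a number banana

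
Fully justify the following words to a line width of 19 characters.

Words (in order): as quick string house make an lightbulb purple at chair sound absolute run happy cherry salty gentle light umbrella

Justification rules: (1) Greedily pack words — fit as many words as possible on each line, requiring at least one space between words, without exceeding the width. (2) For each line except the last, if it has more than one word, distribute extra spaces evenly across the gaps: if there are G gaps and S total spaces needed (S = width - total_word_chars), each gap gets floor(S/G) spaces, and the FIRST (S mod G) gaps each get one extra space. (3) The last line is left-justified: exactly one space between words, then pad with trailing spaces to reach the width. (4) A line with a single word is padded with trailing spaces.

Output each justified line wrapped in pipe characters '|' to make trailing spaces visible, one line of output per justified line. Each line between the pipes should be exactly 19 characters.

Answer: |as   quick   string|
|house    make    an|
|lightbulb purple at|
|chair         sound|
|absolute  run happy|
|cherry salty gentle|
|light umbrella     |

Derivation:
Line 1: ['as', 'quick', 'string'] (min_width=15, slack=4)
Line 2: ['house', 'make', 'an'] (min_width=13, slack=6)
Line 3: ['lightbulb', 'purple', 'at'] (min_width=19, slack=0)
Line 4: ['chair', 'sound'] (min_width=11, slack=8)
Line 5: ['absolute', 'run', 'happy'] (min_width=18, slack=1)
Line 6: ['cherry', 'salty', 'gentle'] (min_width=19, slack=0)
Line 7: ['light', 'umbrella'] (min_width=14, slack=5)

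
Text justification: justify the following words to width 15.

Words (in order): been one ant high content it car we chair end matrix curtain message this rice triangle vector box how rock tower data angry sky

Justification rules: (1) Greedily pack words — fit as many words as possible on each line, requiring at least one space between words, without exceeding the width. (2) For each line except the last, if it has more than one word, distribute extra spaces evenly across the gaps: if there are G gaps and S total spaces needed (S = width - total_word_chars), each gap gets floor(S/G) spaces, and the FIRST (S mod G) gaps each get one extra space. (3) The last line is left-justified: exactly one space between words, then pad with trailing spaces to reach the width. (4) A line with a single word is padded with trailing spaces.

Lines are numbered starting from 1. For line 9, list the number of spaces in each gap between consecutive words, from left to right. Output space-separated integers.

Line 1: ['been', 'one', 'ant'] (min_width=12, slack=3)
Line 2: ['high', 'content', 'it'] (min_width=15, slack=0)
Line 3: ['car', 'we', 'chair'] (min_width=12, slack=3)
Line 4: ['end', 'matrix'] (min_width=10, slack=5)
Line 5: ['curtain', 'message'] (min_width=15, slack=0)
Line 6: ['this', 'rice'] (min_width=9, slack=6)
Line 7: ['triangle', 'vector'] (min_width=15, slack=0)
Line 8: ['box', 'how', 'rock'] (min_width=12, slack=3)
Line 9: ['tower', 'data'] (min_width=10, slack=5)
Line 10: ['angry', 'sky'] (min_width=9, slack=6)

Answer: 6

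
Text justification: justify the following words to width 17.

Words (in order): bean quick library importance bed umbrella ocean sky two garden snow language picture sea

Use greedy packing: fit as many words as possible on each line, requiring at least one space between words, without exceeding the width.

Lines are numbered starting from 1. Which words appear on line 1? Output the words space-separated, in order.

Answer: bean quick

Derivation:
Line 1: ['bean', 'quick'] (min_width=10, slack=7)
Line 2: ['library'] (min_width=7, slack=10)
Line 3: ['importance', 'bed'] (min_width=14, slack=3)
Line 4: ['umbrella', 'ocean'] (min_width=14, slack=3)
Line 5: ['sky', 'two', 'garden'] (min_width=14, slack=3)
Line 6: ['snow', 'language'] (min_width=13, slack=4)
Line 7: ['picture', 'sea'] (min_width=11, slack=6)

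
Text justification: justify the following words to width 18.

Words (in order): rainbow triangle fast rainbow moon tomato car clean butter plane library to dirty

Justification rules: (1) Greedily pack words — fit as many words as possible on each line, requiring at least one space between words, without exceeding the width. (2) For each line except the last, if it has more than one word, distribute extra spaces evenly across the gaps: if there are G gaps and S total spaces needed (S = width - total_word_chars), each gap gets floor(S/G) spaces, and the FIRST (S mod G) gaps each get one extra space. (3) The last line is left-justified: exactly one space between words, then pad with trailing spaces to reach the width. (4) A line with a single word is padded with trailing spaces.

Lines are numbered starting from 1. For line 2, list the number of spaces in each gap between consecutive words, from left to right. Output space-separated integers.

Line 1: ['rainbow', 'triangle'] (min_width=16, slack=2)
Line 2: ['fast', 'rainbow', 'moon'] (min_width=17, slack=1)
Line 3: ['tomato', 'car', 'clean'] (min_width=16, slack=2)
Line 4: ['butter', 'plane'] (min_width=12, slack=6)
Line 5: ['library', 'to', 'dirty'] (min_width=16, slack=2)

Answer: 2 1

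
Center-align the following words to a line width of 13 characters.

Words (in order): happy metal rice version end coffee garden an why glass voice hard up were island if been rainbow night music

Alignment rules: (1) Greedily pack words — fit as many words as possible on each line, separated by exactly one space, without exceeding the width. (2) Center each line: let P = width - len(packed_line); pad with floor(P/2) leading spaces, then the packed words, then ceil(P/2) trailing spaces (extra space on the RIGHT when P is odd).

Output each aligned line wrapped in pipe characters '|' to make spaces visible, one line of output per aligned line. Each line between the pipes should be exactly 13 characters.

Answer: | happy metal |
|rice version |
| end coffee  |
|garden an why|
| glass voice |
|hard up were |
|  island if  |
|been rainbow |
| night music |

Derivation:
Line 1: ['happy', 'metal'] (min_width=11, slack=2)
Line 2: ['rice', 'version'] (min_width=12, slack=1)
Line 3: ['end', 'coffee'] (min_width=10, slack=3)
Line 4: ['garden', 'an', 'why'] (min_width=13, slack=0)
Line 5: ['glass', 'voice'] (min_width=11, slack=2)
Line 6: ['hard', 'up', 'were'] (min_width=12, slack=1)
Line 7: ['island', 'if'] (min_width=9, slack=4)
Line 8: ['been', 'rainbow'] (min_width=12, slack=1)
Line 9: ['night', 'music'] (min_width=11, slack=2)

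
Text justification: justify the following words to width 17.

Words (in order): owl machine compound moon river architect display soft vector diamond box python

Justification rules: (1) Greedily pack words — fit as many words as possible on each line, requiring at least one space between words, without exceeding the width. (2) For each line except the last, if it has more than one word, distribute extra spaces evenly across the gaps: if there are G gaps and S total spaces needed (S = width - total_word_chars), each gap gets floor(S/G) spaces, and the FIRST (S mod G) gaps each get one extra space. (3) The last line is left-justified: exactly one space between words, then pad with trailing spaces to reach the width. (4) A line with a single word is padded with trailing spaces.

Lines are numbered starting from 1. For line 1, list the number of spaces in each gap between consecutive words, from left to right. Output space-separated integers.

Answer: 7

Derivation:
Line 1: ['owl', 'machine'] (min_width=11, slack=6)
Line 2: ['compound', 'moon'] (min_width=13, slack=4)
Line 3: ['river', 'architect'] (min_width=15, slack=2)
Line 4: ['display', 'soft'] (min_width=12, slack=5)
Line 5: ['vector', 'diamond'] (min_width=14, slack=3)
Line 6: ['box', 'python'] (min_width=10, slack=7)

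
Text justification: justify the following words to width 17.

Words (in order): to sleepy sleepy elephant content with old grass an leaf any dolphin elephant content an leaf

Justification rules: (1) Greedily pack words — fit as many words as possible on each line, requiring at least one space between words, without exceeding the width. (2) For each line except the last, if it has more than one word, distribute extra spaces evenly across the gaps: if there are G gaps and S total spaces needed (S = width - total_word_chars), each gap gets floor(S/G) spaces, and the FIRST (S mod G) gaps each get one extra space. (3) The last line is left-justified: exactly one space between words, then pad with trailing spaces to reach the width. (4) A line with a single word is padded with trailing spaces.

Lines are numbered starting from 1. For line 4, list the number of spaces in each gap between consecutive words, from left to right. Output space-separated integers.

Answer: 2 1

Derivation:
Line 1: ['to', 'sleepy', 'sleepy'] (min_width=16, slack=1)
Line 2: ['elephant', 'content'] (min_width=16, slack=1)
Line 3: ['with', 'old', 'grass', 'an'] (min_width=17, slack=0)
Line 4: ['leaf', 'any', 'dolphin'] (min_width=16, slack=1)
Line 5: ['elephant', 'content'] (min_width=16, slack=1)
Line 6: ['an', 'leaf'] (min_width=7, slack=10)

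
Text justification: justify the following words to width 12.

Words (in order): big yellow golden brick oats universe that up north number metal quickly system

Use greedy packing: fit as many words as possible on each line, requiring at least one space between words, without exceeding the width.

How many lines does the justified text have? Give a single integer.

Line 1: ['big', 'yellow'] (min_width=10, slack=2)
Line 2: ['golden', 'brick'] (min_width=12, slack=0)
Line 3: ['oats'] (min_width=4, slack=8)
Line 4: ['universe'] (min_width=8, slack=4)
Line 5: ['that', 'up'] (min_width=7, slack=5)
Line 6: ['north', 'number'] (min_width=12, slack=0)
Line 7: ['metal'] (min_width=5, slack=7)
Line 8: ['quickly'] (min_width=7, slack=5)
Line 9: ['system'] (min_width=6, slack=6)
Total lines: 9

Answer: 9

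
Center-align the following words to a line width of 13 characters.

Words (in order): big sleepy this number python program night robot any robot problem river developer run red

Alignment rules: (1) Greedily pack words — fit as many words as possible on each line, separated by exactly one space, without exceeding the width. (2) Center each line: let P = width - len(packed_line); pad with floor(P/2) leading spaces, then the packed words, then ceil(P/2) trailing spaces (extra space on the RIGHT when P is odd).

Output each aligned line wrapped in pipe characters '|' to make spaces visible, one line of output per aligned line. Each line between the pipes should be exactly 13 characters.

Answer: | big sleepy  |
| this number |
|   python    |
|program night|
|  robot any  |
|robot problem|
|    river    |
|developer run|
|     red     |

Derivation:
Line 1: ['big', 'sleepy'] (min_width=10, slack=3)
Line 2: ['this', 'number'] (min_width=11, slack=2)
Line 3: ['python'] (min_width=6, slack=7)
Line 4: ['program', 'night'] (min_width=13, slack=0)
Line 5: ['robot', 'any'] (min_width=9, slack=4)
Line 6: ['robot', 'problem'] (min_width=13, slack=0)
Line 7: ['river'] (min_width=5, slack=8)
Line 8: ['developer', 'run'] (min_width=13, slack=0)
Line 9: ['red'] (min_width=3, slack=10)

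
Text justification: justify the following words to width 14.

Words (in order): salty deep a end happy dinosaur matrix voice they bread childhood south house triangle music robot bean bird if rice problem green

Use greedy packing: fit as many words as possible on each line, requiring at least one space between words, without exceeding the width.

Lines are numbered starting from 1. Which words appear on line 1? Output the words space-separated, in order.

Line 1: ['salty', 'deep', 'a'] (min_width=12, slack=2)
Line 2: ['end', 'happy'] (min_width=9, slack=5)
Line 3: ['dinosaur'] (min_width=8, slack=6)
Line 4: ['matrix', 'voice'] (min_width=12, slack=2)
Line 5: ['they', 'bread'] (min_width=10, slack=4)
Line 6: ['childhood'] (min_width=9, slack=5)
Line 7: ['south', 'house'] (min_width=11, slack=3)
Line 8: ['triangle', 'music'] (min_width=14, slack=0)
Line 9: ['robot', 'bean'] (min_width=10, slack=4)
Line 10: ['bird', 'if', 'rice'] (min_width=12, slack=2)
Line 11: ['problem', 'green'] (min_width=13, slack=1)

Answer: salty deep a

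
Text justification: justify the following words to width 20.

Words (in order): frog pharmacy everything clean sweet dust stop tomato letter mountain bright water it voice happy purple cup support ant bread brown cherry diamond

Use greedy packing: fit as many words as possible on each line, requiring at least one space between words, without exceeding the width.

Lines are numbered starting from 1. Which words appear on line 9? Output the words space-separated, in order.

Line 1: ['frog', 'pharmacy'] (min_width=13, slack=7)
Line 2: ['everything', 'clean'] (min_width=16, slack=4)
Line 3: ['sweet', 'dust', 'stop'] (min_width=15, slack=5)
Line 4: ['tomato', 'letter'] (min_width=13, slack=7)
Line 5: ['mountain', 'bright'] (min_width=15, slack=5)
Line 6: ['water', 'it', 'voice', 'happy'] (min_width=20, slack=0)
Line 7: ['purple', 'cup', 'support'] (min_width=18, slack=2)
Line 8: ['ant', 'bread', 'brown'] (min_width=15, slack=5)
Line 9: ['cherry', 'diamond'] (min_width=14, slack=6)

Answer: cherry diamond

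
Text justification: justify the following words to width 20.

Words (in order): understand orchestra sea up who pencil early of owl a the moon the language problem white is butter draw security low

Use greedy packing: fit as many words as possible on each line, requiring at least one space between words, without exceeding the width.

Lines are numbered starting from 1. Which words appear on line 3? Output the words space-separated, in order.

Answer: early of owl a the

Derivation:
Line 1: ['understand', 'orchestra'] (min_width=20, slack=0)
Line 2: ['sea', 'up', 'who', 'pencil'] (min_width=17, slack=3)
Line 3: ['early', 'of', 'owl', 'a', 'the'] (min_width=18, slack=2)
Line 4: ['moon', 'the', 'language'] (min_width=17, slack=3)
Line 5: ['problem', 'white', 'is'] (min_width=16, slack=4)
Line 6: ['butter', 'draw', 'security'] (min_width=20, slack=0)
Line 7: ['low'] (min_width=3, slack=17)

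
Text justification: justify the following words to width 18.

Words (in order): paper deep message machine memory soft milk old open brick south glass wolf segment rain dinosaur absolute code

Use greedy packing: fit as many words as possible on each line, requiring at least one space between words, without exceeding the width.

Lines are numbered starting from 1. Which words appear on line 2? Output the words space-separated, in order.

Line 1: ['paper', 'deep', 'message'] (min_width=18, slack=0)
Line 2: ['machine', 'memory'] (min_width=14, slack=4)
Line 3: ['soft', 'milk', 'old', 'open'] (min_width=18, slack=0)
Line 4: ['brick', 'south', 'glass'] (min_width=17, slack=1)
Line 5: ['wolf', 'segment', 'rain'] (min_width=17, slack=1)
Line 6: ['dinosaur', 'absolute'] (min_width=17, slack=1)
Line 7: ['code'] (min_width=4, slack=14)

Answer: machine memory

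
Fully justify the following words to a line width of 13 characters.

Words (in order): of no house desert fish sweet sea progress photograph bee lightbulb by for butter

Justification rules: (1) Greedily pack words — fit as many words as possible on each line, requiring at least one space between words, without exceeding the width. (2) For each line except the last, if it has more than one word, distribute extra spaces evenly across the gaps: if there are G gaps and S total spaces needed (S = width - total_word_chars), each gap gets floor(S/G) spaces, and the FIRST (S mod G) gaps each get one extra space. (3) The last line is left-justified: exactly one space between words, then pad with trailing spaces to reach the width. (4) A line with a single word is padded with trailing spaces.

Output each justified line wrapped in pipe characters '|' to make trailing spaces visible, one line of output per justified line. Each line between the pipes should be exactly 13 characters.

Line 1: ['of', 'no', 'house'] (min_width=11, slack=2)
Line 2: ['desert', 'fish'] (min_width=11, slack=2)
Line 3: ['sweet', 'sea'] (min_width=9, slack=4)
Line 4: ['progress'] (min_width=8, slack=5)
Line 5: ['photograph'] (min_width=10, slack=3)
Line 6: ['bee', 'lightbulb'] (min_width=13, slack=0)
Line 7: ['by', 'for', 'butter'] (min_width=13, slack=0)

Answer: |of  no  house|
|desert   fish|
|sweet     sea|
|progress     |
|photograph   |
|bee lightbulb|
|by for butter|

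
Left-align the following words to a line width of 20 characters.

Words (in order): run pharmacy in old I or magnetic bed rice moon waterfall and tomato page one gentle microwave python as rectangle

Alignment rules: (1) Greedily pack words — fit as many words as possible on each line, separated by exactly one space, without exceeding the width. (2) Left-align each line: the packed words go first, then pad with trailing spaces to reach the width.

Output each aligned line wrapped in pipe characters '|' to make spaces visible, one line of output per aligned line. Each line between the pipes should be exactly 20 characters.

Line 1: ['run', 'pharmacy', 'in', 'old'] (min_width=19, slack=1)
Line 2: ['I', 'or', 'magnetic', 'bed'] (min_width=17, slack=3)
Line 3: ['rice', 'moon', 'waterfall'] (min_width=19, slack=1)
Line 4: ['and', 'tomato', 'page', 'one'] (min_width=19, slack=1)
Line 5: ['gentle', 'microwave'] (min_width=16, slack=4)
Line 6: ['python', 'as', 'rectangle'] (min_width=19, slack=1)

Answer: |run pharmacy in old |
|I or magnetic bed   |
|rice moon waterfall |
|and tomato page one |
|gentle microwave    |
|python as rectangle |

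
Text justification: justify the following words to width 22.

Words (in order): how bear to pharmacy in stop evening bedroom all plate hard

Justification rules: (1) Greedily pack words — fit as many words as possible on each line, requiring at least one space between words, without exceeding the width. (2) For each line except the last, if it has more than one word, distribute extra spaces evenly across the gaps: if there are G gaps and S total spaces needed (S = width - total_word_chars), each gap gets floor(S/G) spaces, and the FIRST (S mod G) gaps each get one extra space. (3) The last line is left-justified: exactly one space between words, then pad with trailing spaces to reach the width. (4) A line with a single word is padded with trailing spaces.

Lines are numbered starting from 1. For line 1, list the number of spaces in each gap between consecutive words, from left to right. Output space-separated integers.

Answer: 2 2 1

Derivation:
Line 1: ['how', 'bear', 'to', 'pharmacy'] (min_width=20, slack=2)
Line 2: ['in', 'stop', 'evening'] (min_width=15, slack=7)
Line 3: ['bedroom', 'all', 'plate', 'hard'] (min_width=22, slack=0)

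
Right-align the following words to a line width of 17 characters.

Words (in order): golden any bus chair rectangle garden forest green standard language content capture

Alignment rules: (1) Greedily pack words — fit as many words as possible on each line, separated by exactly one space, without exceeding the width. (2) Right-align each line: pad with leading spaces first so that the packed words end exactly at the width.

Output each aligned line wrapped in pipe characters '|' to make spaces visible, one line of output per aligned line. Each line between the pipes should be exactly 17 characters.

Answer: |   golden any bus|
|  chair rectangle|
|    garden forest|
|   green standard|
| language content|
|          capture|

Derivation:
Line 1: ['golden', 'any', 'bus'] (min_width=14, slack=3)
Line 2: ['chair', 'rectangle'] (min_width=15, slack=2)
Line 3: ['garden', 'forest'] (min_width=13, slack=4)
Line 4: ['green', 'standard'] (min_width=14, slack=3)
Line 5: ['language', 'content'] (min_width=16, slack=1)
Line 6: ['capture'] (min_width=7, slack=10)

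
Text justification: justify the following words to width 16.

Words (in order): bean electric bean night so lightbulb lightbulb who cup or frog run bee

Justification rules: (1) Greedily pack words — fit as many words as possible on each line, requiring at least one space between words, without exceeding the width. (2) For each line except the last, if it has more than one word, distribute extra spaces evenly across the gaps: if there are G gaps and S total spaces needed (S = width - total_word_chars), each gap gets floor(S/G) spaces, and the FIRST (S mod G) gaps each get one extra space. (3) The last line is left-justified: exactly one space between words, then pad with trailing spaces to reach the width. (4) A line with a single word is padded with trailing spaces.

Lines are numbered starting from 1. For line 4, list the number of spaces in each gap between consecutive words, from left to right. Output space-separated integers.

Answer: 4

Derivation:
Line 1: ['bean', 'electric'] (min_width=13, slack=3)
Line 2: ['bean', 'night', 'so'] (min_width=13, slack=3)
Line 3: ['lightbulb'] (min_width=9, slack=7)
Line 4: ['lightbulb', 'who'] (min_width=13, slack=3)
Line 5: ['cup', 'or', 'frog', 'run'] (min_width=15, slack=1)
Line 6: ['bee'] (min_width=3, slack=13)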